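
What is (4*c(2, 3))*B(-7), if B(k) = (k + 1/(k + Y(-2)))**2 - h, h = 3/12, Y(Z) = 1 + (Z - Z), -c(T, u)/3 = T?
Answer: -3680/3 ≈ -1226.7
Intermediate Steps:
c(T, u) = -3*T
Y(Z) = 1 (Y(Z) = 1 + 0 = 1)
h = 1/4 (h = 3*(1/12) = 1/4 ≈ 0.25000)
B(k) = -1/4 + (k + 1/(1 + k))**2 (B(k) = (k + 1/(k + 1))**2 - 1*1/4 = (k + 1/(1 + k))**2 - 1/4 = -1/4 + (k + 1/(1 + k))**2)
(4*c(2, 3))*B(-7) = (4*(-3*2))*(-1/4 + (1 - 7 + (-7)**2)**2/(1 - 7)**2) = (4*(-6))*(-1/4 + (1 - 7 + 49)**2/(-6)**2) = -24*(-1/4 + (1/36)*43**2) = -24*(-1/4 + (1/36)*1849) = -24*(-1/4 + 1849/36) = -24*460/9 = -3680/3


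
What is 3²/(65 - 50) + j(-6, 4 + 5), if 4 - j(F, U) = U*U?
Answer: -382/5 ≈ -76.400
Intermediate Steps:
j(F, U) = 4 - U² (j(F, U) = 4 - U*U = 4 - U²)
3²/(65 - 50) + j(-6, 4 + 5) = 3²/(65 - 50) + (4 - (4 + 5)²) = 9/15 + (4 - 1*9²) = (1/15)*9 + (4 - 1*81) = ⅗ + (4 - 81) = ⅗ - 77 = -382/5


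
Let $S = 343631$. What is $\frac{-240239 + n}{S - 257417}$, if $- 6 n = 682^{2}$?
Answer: $- \frac{953279}{258642} \approx -3.6857$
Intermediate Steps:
$n = - \frac{232562}{3}$ ($n = - \frac{682^{2}}{6} = \left(- \frac{1}{6}\right) 465124 = - \frac{232562}{3} \approx -77521.0$)
$\frac{-240239 + n}{S - 257417} = \frac{-240239 - \frac{232562}{3}}{343631 - 257417} = - \frac{953279}{3 \cdot 86214} = \left(- \frac{953279}{3}\right) \frac{1}{86214} = - \frac{953279}{258642}$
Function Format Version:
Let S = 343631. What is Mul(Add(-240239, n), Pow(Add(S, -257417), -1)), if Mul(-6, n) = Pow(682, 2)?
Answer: Rational(-953279, 258642) ≈ -3.6857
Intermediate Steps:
n = Rational(-232562, 3) (n = Mul(Rational(-1, 6), Pow(682, 2)) = Mul(Rational(-1, 6), 465124) = Rational(-232562, 3) ≈ -77521.)
Mul(Add(-240239, n), Pow(Add(S, -257417), -1)) = Mul(Add(-240239, Rational(-232562, 3)), Pow(Add(343631, -257417), -1)) = Mul(Rational(-953279, 3), Pow(86214, -1)) = Mul(Rational(-953279, 3), Rational(1, 86214)) = Rational(-953279, 258642)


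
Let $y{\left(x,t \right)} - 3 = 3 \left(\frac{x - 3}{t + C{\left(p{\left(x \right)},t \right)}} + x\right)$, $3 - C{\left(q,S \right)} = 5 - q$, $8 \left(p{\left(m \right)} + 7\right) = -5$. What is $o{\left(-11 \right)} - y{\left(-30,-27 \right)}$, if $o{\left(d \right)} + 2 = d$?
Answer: $\frac{20890}{293} \approx 71.297$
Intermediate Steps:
$p{\left(m \right)} = - \frac{61}{8}$ ($p{\left(m \right)} = -7 + \frac{1}{8} \left(-5\right) = -7 - \frac{5}{8} = - \frac{61}{8}$)
$o{\left(d \right)} = -2 + d$
$C{\left(q,S \right)} = -2 + q$ ($C{\left(q,S \right)} = 3 - \left(5 - q\right) = 3 + \left(-5 + q\right) = -2 + q$)
$y{\left(x,t \right)} = 3 + 3 x + \frac{3 \left(-3 + x\right)}{- \frac{77}{8} + t}$ ($y{\left(x,t \right)} = 3 + 3 \left(\frac{x - 3}{t - \frac{77}{8}} + x\right) = 3 + 3 \left(\frac{-3 + x}{t - \frac{77}{8}} + x\right) = 3 + 3 \left(\frac{-3 + x}{- \frac{77}{8} + t} + x\right) = 3 + 3 \left(x + \frac{-3 + x}{- \frac{77}{8} + t}\right) = 3 + \left(3 x + \frac{3 \left(-3 + x\right)}{- \frac{77}{8} + t}\right) = 3 + 3 x + \frac{3 \left(-3 + x\right)}{- \frac{77}{8} + t}$)
$o{\left(-11 \right)} - y{\left(-30,-27 \right)} = \left(-2 - 11\right) - \frac{3 \left(-101 - -2070 + 8 \left(-27\right) + 8 \left(-27\right) \left(-30\right)\right)}{-77 + 8 \left(-27\right)} = -13 - \frac{3 \left(-101 + 2070 - 216 + 6480\right)}{-77 - 216} = -13 - 3 \frac{1}{-293} \cdot 8233 = -13 - 3 \left(- \frac{1}{293}\right) 8233 = -13 - - \frac{24699}{293} = -13 + \frac{24699}{293} = \frac{20890}{293}$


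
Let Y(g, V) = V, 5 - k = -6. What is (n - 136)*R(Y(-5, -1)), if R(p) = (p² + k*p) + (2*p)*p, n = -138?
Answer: 2192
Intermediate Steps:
k = 11 (k = 5 - 1*(-6) = 5 + 6 = 11)
R(p) = 3*p² + 11*p (R(p) = (p² + 11*p) + (2*p)*p = (p² + 11*p) + 2*p² = 3*p² + 11*p)
(n - 136)*R(Y(-5, -1)) = (-138 - 136)*(-(11 + 3*(-1))) = -(-274)*(11 - 3) = -(-274)*8 = -274*(-8) = 2192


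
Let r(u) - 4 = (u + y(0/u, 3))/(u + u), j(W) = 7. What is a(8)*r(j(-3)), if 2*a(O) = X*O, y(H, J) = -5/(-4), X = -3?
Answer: -771/14 ≈ -55.071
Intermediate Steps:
y(H, J) = 5/4 (y(H, J) = -5*(-¼) = 5/4)
r(u) = 4 + (5/4 + u)/(2*u) (r(u) = 4 + (u + 5/4)/(u + u) = 4 + (5/4 + u)/((2*u)) = 4 + (5/4 + u)*(1/(2*u)) = 4 + (5/4 + u)/(2*u))
a(O) = -3*O/2 (a(O) = (-3*O)/2 = -3*O/2)
a(8)*r(j(-3)) = (-3/2*8)*((⅛)*(5 + 36*7)/7) = -3*(5 + 252)/(2*7) = -3*257/(2*7) = -12*257/56 = -771/14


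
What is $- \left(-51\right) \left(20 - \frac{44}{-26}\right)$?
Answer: $\frac{14382}{13} \approx 1106.3$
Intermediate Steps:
$- \left(-51\right) \left(20 - \frac{44}{-26}\right) = - \left(-51\right) \left(20 - - \frac{22}{13}\right) = - \left(-51\right) \left(20 + \frac{22}{13}\right) = - \frac{\left(-51\right) 282}{13} = \left(-1\right) \left(- \frac{14382}{13}\right) = \frac{14382}{13}$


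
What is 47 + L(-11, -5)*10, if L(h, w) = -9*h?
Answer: 1037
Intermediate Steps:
47 + L(-11, -5)*10 = 47 - 9*(-11)*10 = 47 + 99*10 = 47 + 990 = 1037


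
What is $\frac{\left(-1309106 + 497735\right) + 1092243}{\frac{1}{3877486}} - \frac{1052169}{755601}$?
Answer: $\frac{274302619169276941}{251867} \approx 1.0891 \cdot 10^{12}$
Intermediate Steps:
$\frac{\left(-1309106 + 497735\right) + 1092243}{\frac{1}{3877486}} - \frac{1052169}{755601} = \left(-811371 + 1092243\right) \frac{1}{\frac{1}{3877486}} - \frac{350723}{251867} = 280872 \cdot 3877486 - \frac{350723}{251867} = 1089077247792 - \frac{350723}{251867} = \frac{274302619169276941}{251867}$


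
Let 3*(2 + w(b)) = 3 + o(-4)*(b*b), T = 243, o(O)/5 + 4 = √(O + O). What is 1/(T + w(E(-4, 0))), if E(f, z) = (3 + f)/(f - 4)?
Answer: 371552/89876889 - 80*I*√2/89876889 ≈ 0.004134 - 1.2588e-6*I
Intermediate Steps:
E(f, z) = (3 + f)/(-4 + f)
o(O) = -20 + 5*√2*√O (o(O) = -20 + 5*√(O + O) = -20 + 5*√(2*O) = -20 + 5*(√2*√O) = -20 + 5*√2*√O)
w(b) = -1 + b²*(-20 + 10*I*√2)/3 (w(b) = -2 + (3 + (-20 + 5*√2*√(-4))*(b*b))/3 = -2 + (3 + (-20 + 5*√2*(2*I))*b²)/3 = -2 + (3 + (-20 + 10*I*√2)*b²)/3 = -2 + (3 + b²*(-20 + 10*I*√2))/3 = -2 + (1 + b²*(-20 + 10*I*√2)/3) = -1 + b²*(-20 + 10*I*√2)/3)
1/(T + w(E(-4, 0))) = 1/(243 + (-1 + 10*((3 - 4)/(-4 - 4))²*(-2 + I*√2)/3)) = 1/(243 + (-1 + 10*(-1/(-8))²*(-2 + I*√2)/3)) = 1/(243 + (-1 + 10*(-⅛*(-1))²*(-2 + I*√2)/3)) = 1/(243 + (-1 + 10*(⅛)²*(-2 + I*√2)/3)) = 1/(243 + (-1 + (10/3)*(1/64)*(-2 + I*√2))) = 1/(243 + (-1 + (-5/48 + 5*I*√2/96))) = 1/(243 + (-53/48 + 5*I*√2/96)) = 1/(11611/48 + 5*I*√2/96)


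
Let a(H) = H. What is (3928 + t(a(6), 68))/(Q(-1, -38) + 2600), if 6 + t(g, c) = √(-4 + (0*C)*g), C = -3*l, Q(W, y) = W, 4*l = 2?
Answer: 3922/2599 + 2*I/2599 ≈ 1.509 + 0.00076953*I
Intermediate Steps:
l = ½ (l = (¼)*2 = ½ ≈ 0.50000)
C = -3/2 (C = -3*½ = -3/2 ≈ -1.5000)
t(g, c) = -6 + 2*I (t(g, c) = -6 + √(-4 + (0*(-3/2))*g) = -6 + √(-4 + 0*g) = -6 + √(-4 + 0) = -6 + √(-4) = -6 + 2*I)
(3928 + t(a(6), 68))/(Q(-1, -38) + 2600) = (3928 + (-6 + 2*I))/(-1 + 2600) = (3922 + 2*I)/2599 = (3922 + 2*I)*(1/2599) = 3922/2599 + 2*I/2599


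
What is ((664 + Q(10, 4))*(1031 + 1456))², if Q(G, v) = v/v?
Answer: 2735236361025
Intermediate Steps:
Q(G, v) = 1
((664 + Q(10, 4))*(1031 + 1456))² = ((664 + 1)*(1031 + 1456))² = (665*2487)² = 1653855² = 2735236361025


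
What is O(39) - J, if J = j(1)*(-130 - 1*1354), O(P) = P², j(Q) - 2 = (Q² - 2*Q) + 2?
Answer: 5973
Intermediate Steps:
j(Q) = 4 + Q² - 2*Q (j(Q) = 2 + ((Q² - 2*Q) + 2) = 2 + (2 + Q² - 2*Q) = 4 + Q² - 2*Q)
J = -4452 (J = (4 + 1² - 2*1)*(-130 - 1*1354) = (4 + 1 - 2)*(-130 - 1354) = 3*(-1484) = -4452)
O(39) - J = 39² - 1*(-4452) = 1521 + 4452 = 5973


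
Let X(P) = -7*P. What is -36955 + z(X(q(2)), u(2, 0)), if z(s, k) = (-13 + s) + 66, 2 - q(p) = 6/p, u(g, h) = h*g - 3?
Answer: -36895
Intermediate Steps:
u(g, h) = -3 + g*h (u(g, h) = g*h - 3 = -3 + g*h)
q(p) = 2 - 6/p
z(s, k) = 53 + s
-36955 + z(X(q(2)), u(2, 0)) = -36955 + (53 - 7*(2 - 6/2)) = -36955 + (53 - 7*(2 - 6*½)) = -36955 + (53 - 7*(2 - 3)) = -36955 + (53 - 7*(-1)) = -36955 + (53 + 7) = -36955 + 60 = -36895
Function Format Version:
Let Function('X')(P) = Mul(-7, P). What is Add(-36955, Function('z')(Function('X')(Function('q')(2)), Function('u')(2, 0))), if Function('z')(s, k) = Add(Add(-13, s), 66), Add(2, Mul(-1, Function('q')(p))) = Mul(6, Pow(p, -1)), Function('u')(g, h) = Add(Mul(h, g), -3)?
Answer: -36895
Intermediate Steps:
Function('u')(g, h) = Add(-3, Mul(g, h)) (Function('u')(g, h) = Add(Mul(g, h), -3) = Add(-3, Mul(g, h)))
Function('q')(p) = Add(2, Mul(-6, Pow(p, -1))) (Function('q')(p) = Add(2, Mul(-1, Mul(6, Pow(p, -1)))) = Add(2, Mul(-6, Pow(p, -1))))
Function('z')(s, k) = Add(53, s)
Add(-36955, Function('z')(Function('X')(Function('q')(2)), Function('u')(2, 0))) = Add(-36955, Add(53, Mul(-7, Add(2, Mul(-6, Pow(2, -1)))))) = Add(-36955, Add(53, Mul(-7, Add(2, Mul(-6, Rational(1, 2)))))) = Add(-36955, Add(53, Mul(-7, Add(2, -3)))) = Add(-36955, Add(53, Mul(-7, -1))) = Add(-36955, Add(53, 7)) = Add(-36955, 60) = -36895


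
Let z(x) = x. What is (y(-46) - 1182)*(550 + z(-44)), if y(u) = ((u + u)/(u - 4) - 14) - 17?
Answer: -15321174/25 ≈ -6.1285e+5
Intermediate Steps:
y(u) = -31 + 2*u/(-4 + u) (y(u) = ((2*u)/(-4 + u) - 14) - 17 = (2*u/(-4 + u) - 14) - 17 = (-14 + 2*u/(-4 + u)) - 17 = -31 + 2*u/(-4 + u))
(y(-46) - 1182)*(550 + z(-44)) = ((124 - 29*(-46))/(-4 - 46) - 1182)*(550 - 44) = ((124 + 1334)/(-50) - 1182)*506 = (-1/50*1458 - 1182)*506 = (-729/25 - 1182)*506 = -30279/25*506 = -15321174/25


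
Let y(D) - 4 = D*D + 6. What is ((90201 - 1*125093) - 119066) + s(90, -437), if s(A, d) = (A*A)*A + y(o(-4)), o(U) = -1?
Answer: 575053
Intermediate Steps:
y(D) = 10 + D**2 (y(D) = 4 + (D*D + 6) = 4 + (D**2 + 6) = 4 + (6 + D**2) = 10 + D**2)
s(A, d) = 11 + A**3 (s(A, d) = (A*A)*A + (10 + (-1)**2) = A**2*A + (10 + 1) = A**3 + 11 = 11 + A**3)
((90201 - 1*125093) - 119066) + s(90, -437) = ((90201 - 1*125093) - 119066) + (11 + 90**3) = ((90201 - 125093) - 119066) + (11 + 729000) = (-34892 - 119066) + 729011 = -153958 + 729011 = 575053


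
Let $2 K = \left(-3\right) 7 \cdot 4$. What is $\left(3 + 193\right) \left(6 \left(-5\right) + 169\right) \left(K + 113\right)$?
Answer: $1934324$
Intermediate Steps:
$K = -42$ ($K = \frac{\left(-3\right) 7 \cdot 4}{2} = \frac{\left(-21\right) 4}{2} = \frac{1}{2} \left(-84\right) = -42$)
$\left(3 + 193\right) \left(6 \left(-5\right) + 169\right) \left(K + 113\right) = \left(3 + 193\right) \left(6 \left(-5\right) + 169\right) \left(-42 + 113\right) = 196 \left(-30 + 169\right) 71 = 196 \cdot 139 \cdot 71 = 27244 \cdot 71 = 1934324$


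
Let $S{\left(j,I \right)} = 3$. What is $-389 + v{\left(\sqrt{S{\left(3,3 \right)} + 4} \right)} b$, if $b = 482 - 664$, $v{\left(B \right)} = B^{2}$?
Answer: $-1663$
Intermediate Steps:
$b = -182$ ($b = 482 - 664 = -182$)
$-389 + v{\left(\sqrt{S{\left(3,3 \right)} + 4} \right)} b = -389 + \left(\sqrt{3 + 4}\right)^{2} \left(-182\right) = -389 + \left(\sqrt{7}\right)^{2} \left(-182\right) = -389 + 7 \left(-182\right) = -389 - 1274 = -1663$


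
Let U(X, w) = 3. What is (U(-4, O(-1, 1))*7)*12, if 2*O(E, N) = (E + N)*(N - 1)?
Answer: 252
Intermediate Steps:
O(E, N) = (-1 + N)*(E + N)/2 (O(E, N) = ((E + N)*(N - 1))/2 = ((E + N)*(-1 + N))/2 = ((-1 + N)*(E + N))/2 = (-1 + N)*(E + N)/2)
(U(-4, O(-1, 1))*7)*12 = (3*7)*12 = 21*12 = 252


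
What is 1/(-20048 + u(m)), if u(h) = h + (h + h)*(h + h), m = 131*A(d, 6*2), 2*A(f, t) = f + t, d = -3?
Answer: 2/2741165 ≈ 7.2962e-7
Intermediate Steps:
A(f, t) = f/2 + t/2 (A(f, t) = (f + t)/2 = f/2 + t/2)
m = 1179/2 (m = 131*((½)*(-3) + (6*2)/2) = 131*(-3/2 + (½)*12) = 131*(-3/2 + 6) = 131*(9/2) = 1179/2 ≈ 589.50)
u(h) = h + 4*h² (u(h) = h + (2*h)*(2*h) = h + 4*h²)
1/(-20048 + u(m)) = 1/(-20048 + 1179*(1 + 4*(1179/2))/2) = 1/(-20048 + 1179*(1 + 2358)/2) = 1/(-20048 + (1179/2)*2359) = 1/(-20048 + 2781261/2) = 1/(2741165/2) = 2/2741165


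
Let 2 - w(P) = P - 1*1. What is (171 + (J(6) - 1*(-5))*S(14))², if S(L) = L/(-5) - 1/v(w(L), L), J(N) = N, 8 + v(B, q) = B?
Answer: 178863876/9025 ≈ 19819.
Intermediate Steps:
w(P) = 3 - P (w(P) = 2 - (P - 1*1) = 2 - (P - 1) = 2 - (-1 + P) = 2 + (1 - P) = 3 - P)
v(B, q) = -8 + B
S(L) = -1/(-5 - L) - L/5 (S(L) = L/(-5) - 1/(-8 + (3 - L)) = L*(-⅕) - 1/(-5 - L) = -L/5 - 1/(-5 - L) = -1/(-5 - L) - L/5)
(171 + (J(6) - 1*(-5))*S(14))² = (171 + (6 - 1*(-5))*((5 - 1*14*(5 + 14))/(5*(5 + 14))))² = (171 + (6 + 5)*((⅕)*(5 - 1*14*19)/19))² = (171 + 11*((⅕)*(1/19)*(5 - 266)))² = (171 + 11*((⅕)*(1/19)*(-261)))² = (171 + 11*(-261/95))² = (171 - 2871/95)² = (13374/95)² = 178863876/9025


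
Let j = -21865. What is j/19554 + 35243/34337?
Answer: -61636883/671425698 ≈ -0.091800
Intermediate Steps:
j/19554 + 35243/34337 = -21865/19554 + 35243/34337 = -61636883/671425698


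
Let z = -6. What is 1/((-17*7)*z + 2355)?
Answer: 1/3069 ≈ 0.00032584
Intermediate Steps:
1/((-17*7)*z + 2355) = 1/(-17*7*(-6) + 2355) = 1/(-119*(-6) + 2355) = 1/(714 + 2355) = 1/3069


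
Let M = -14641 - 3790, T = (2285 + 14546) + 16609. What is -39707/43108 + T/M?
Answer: -2173371237/794523548 ≈ -2.7354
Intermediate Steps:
T = 33440 (T = 16831 + 16609 = 33440)
M = -18431
-39707/43108 + T/M = -39707/43108 + 33440/(-18431) = -39707*1/43108 + 33440*(-1/18431) = -39707/43108 - 33440/18431 = -2173371237/794523548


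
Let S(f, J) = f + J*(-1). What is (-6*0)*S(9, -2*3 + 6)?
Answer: 0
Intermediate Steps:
S(f, J) = f - J
(-6*0)*S(9, -2*3 + 6) = (-6*0)*(9 - (-2*3 + 6)) = 0*(9 - (-6 + 6)) = 0*(9 - 1*0) = 0*(9 + 0) = 0*9 = 0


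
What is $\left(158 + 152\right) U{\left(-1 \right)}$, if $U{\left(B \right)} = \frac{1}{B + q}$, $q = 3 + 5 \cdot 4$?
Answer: $\frac{155}{11} \approx 14.091$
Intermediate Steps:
$q = 23$ ($q = 3 + 20 = 23$)
$U{\left(B \right)} = \frac{1}{23 + B}$ ($U{\left(B \right)} = \frac{1}{B + 23} = \frac{1}{23 + B}$)
$\left(158 + 152\right) U{\left(-1 \right)} = \frac{158 + 152}{23 - 1} = \frac{310}{22} = 310 \cdot \frac{1}{22} = \frac{155}{11}$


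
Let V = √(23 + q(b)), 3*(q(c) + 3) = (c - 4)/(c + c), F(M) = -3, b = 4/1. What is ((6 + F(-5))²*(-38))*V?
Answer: -684*√5 ≈ -1529.5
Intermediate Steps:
b = 4 (b = 4*1 = 4)
q(c) = -3 + (-4 + c)/(6*c) (q(c) = -3 + ((c - 4)/(c + c))/3 = -3 + ((-4 + c)/((2*c)))/3 = -3 + ((-4 + c)*(1/(2*c)))/3 = -3 + ((-4 + c)/(2*c))/3 = -3 + (-4 + c)/(6*c))
V = 2*√5 (V = √(23 + (⅙)*(-4 - 17*4)/4) = √(23 + (⅙)*(¼)*(-4 - 68)) = √(23 + (⅙)*(¼)*(-72)) = √(23 - 3) = √20 = 2*√5 ≈ 4.4721)
((6 + F(-5))²*(-38))*V = ((6 - 3)²*(-38))*(2*√5) = (3²*(-38))*(2*√5) = (9*(-38))*(2*√5) = -684*√5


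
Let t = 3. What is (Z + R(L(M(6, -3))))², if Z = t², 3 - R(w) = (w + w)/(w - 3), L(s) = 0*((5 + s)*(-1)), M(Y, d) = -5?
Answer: 144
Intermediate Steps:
L(s) = 0 (L(s) = 0*(-5 - s) = 0)
R(w) = 3 - 2*w/(-3 + w) (R(w) = 3 - (w + w)/(w - 3) = 3 - 2*w/(-3 + w))
Z = 9 (Z = 3² = 9)
(Z + R(L(M(6, -3))))² = (9 + (-9 + 0)/(-3 + 0))² = (9 - 9/(-3))² = (9 - ⅓*(-9))² = (9 + 3)² = 12² = 144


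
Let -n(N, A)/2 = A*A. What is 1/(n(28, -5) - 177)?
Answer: -1/227 ≈ -0.0044053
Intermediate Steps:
n(N, A) = -2*A**2 (n(N, A) = -2*A*A = -2*A**2)
1/(n(28, -5) - 177) = 1/(-2*(-5)**2 - 177) = 1/(-2*25 - 177) = 1/(-50 - 177) = 1/(-227) = -1/227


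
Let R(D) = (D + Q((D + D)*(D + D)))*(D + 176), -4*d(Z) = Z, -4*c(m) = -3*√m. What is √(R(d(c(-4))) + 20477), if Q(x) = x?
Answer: √(5216732 - 16842*I)/16 ≈ 142.75 - 0.23043*I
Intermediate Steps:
c(m) = 3*√m/4 (c(m) = -(-3)*√m/4 = 3*√m/4)
d(Z) = -Z/4
R(D) = (176 + D)*(D + 4*D²) (R(D) = (D + (D + D)*(D + D))*(D + 176) = (D + (2*D)*(2*D))*(176 + D) = (D + 4*D²)*(176 + D) = (176 + D)*(D + 4*D²))
√(R(d(c(-4))) + 20477) = √((-3*√(-4)/16)*(176 + 4*(-3*√(-4)/16)² + 705*(-3*√(-4)/16)) + 20477) = √((-3*2*I/16)*(176 + 4*(-3*2*I/16)² + 705*(-3*2*I/16)) + 20477) = √((-3*I/8)*(176 + 4*(-3*I/8)² + 705*(-3*I/8)) + 20477) = √((-3*I/8)*(176 + 4*(-9/64) - 2115*I/8) + 20477) = √((-3*I/8)*(176 - 9/16 - 2115*I/8) + 20477) = √((-3*I/8)*(2807/16 - 2115*I/8) + 20477) = √(-3*I*(2807/16 - 2115*I/8)/8 + 20477) = √(20477 - 3*I*(2807/16 - 2115*I/8)/8)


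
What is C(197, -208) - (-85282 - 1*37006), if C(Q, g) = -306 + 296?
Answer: 122278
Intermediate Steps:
C(Q, g) = -10
C(197, -208) - (-85282 - 1*37006) = -10 - (-85282 - 1*37006) = -10 - (-85282 - 37006) = -10 - 1*(-122288) = -10 + 122288 = 122278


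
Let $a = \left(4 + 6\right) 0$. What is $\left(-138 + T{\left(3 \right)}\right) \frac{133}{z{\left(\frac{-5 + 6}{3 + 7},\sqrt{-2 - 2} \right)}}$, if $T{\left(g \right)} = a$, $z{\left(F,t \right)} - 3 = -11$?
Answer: $\frac{9177}{4} \approx 2294.3$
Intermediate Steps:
$z{\left(F,t \right)} = -8$ ($z{\left(F,t \right)} = 3 - 11 = -8$)
$a = 0$ ($a = 10 \cdot 0 = 0$)
$T{\left(g \right)} = 0$
$\left(-138 + T{\left(3 \right)}\right) \frac{133}{z{\left(\frac{-5 + 6}{3 + 7},\sqrt{-2 - 2} \right)}} = \left(-138 + 0\right) \frac{133}{-8} = - 138 \cdot 133 \left(- \frac{1}{8}\right) = \left(-138\right) \left(- \frac{133}{8}\right) = \frac{9177}{4}$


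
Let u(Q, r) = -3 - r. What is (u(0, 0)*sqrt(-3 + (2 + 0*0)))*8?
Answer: -24*I ≈ -24.0*I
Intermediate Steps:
(u(0, 0)*sqrt(-3 + (2 + 0*0)))*8 = ((-3 - 1*0)*sqrt(-3 + (2 + 0*0)))*8 = ((-3 + 0)*sqrt(-3 + (2 + 0)))*8 = -3*sqrt(-3 + 2)*8 = -3*I*8 = -24*I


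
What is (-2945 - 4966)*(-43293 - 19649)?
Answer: 497934162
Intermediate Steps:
(-2945 - 4966)*(-43293 - 19649) = -7911*(-62942) = 497934162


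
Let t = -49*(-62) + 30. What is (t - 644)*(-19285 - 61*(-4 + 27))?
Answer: -50147712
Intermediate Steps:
t = 3068 (t = 3038 + 30 = 3068)
(t - 644)*(-19285 - 61*(-4 + 27)) = (3068 - 644)*(-19285 - 61*(-4 + 27)) = 2424*(-19285 - 61*23) = 2424*(-19285 - 1403) = 2424*(-20688) = -50147712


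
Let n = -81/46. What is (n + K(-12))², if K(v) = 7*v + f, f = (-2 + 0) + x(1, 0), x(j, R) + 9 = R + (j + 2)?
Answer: 18601969/2116 ≈ 8791.1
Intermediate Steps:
n = -81/46 (n = -81*1/46 = -81/46 ≈ -1.7609)
x(j, R) = -7 + R + j (x(j, R) = -9 + (R + (j + 2)) = -9 + (R + (2 + j)) = -9 + (2 + R + j) = -7 + R + j)
f = -8 (f = (-2 + 0) + (-7 + 0 + 1) = -2 - 6 = -8)
K(v) = -8 + 7*v (K(v) = 7*v - 8 = -8 + 7*v)
(n + K(-12))² = (-81/46 + (-8 + 7*(-12)))² = (-81/46 + (-8 - 84))² = (-81/46 - 92)² = (-4313/46)² = 18601969/2116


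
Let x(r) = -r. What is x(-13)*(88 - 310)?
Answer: -2886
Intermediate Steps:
x(-13)*(88 - 310) = (-1*(-13))*(88 - 310) = 13*(-222) = -2886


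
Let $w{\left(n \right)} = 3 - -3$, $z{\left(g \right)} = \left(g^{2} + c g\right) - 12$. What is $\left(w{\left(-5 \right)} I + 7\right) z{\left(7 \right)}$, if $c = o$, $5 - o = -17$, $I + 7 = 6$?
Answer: $191$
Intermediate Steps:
$I = -1$ ($I = -7 + 6 = -1$)
$o = 22$ ($o = 5 - -17 = 5 + 17 = 22$)
$c = 22$
$z{\left(g \right)} = -12 + g^{2} + 22 g$ ($z{\left(g \right)} = \left(g^{2} + 22 g\right) - 12 = -12 + g^{2} + 22 g$)
$w{\left(n \right)} = 6$ ($w{\left(n \right)} = 3 + 3 = 6$)
$\left(w{\left(-5 \right)} I + 7\right) z{\left(7 \right)} = \left(6 \left(-1\right) + 7\right) \left(-12 + 7^{2} + 22 \cdot 7\right) = \left(-6 + 7\right) \left(-12 + 49 + 154\right) = 1 \cdot 191 = 191$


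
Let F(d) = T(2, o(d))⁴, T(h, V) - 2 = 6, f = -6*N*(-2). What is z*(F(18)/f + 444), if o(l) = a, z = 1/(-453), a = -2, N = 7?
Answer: -10348/9513 ≈ -1.0878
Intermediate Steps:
z = -1/453 ≈ -0.0022075
f = 84 (f = -6*7*(-2) = -42*(-2) = 84)
o(l) = -2
T(h, V) = 8 (T(h, V) = 2 + 6 = 8)
F(d) = 4096 (F(d) = 8⁴ = 4096)
z*(F(18)/f + 444) = -(4096/84 + 444)/453 = -(4096*(1/84) + 444)/453 = -(1024/21 + 444)/453 = -1/453*10348/21 = -10348/9513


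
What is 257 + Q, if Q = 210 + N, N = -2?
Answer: 465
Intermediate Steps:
Q = 208 (Q = 210 - 2 = 208)
257 + Q = 257 + 208 = 465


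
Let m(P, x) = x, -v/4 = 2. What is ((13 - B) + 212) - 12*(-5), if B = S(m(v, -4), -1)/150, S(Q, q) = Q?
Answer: 21377/75 ≈ 285.03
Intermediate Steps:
v = -8 (v = -4*2 = -8)
B = -2/75 (B = -4/150 = -4*1/150 = -2/75 ≈ -0.026667)
((13 - B) + 212) - 12*(-5) = ((13 - 1*(-2/75)) + 212) - 12*(-5) = ((13 + 2/75) + 212) + 60 = (977/75 + 212) + 60 = 16877/75 + 60 = 21377/75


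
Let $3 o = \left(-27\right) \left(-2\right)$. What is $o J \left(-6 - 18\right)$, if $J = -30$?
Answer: $12960$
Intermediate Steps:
$o = 18$ ($o = \frac{\left(-27\right) \left(-2\right)}{3} = \frac{1}{3} \cdot 54 = 18$)
$o J \left(-6 - 18\right) = 18 \left(-30\right) \left(-6 - 18\right) = \left(-540\right) \left(-24\right) = 12960$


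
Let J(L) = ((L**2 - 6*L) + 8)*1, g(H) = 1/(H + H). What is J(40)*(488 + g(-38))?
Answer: 667566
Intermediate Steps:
g(H) = 1/(2*H)
J(L) = 8 + L**2 - 6*L (J(L) = (8 + L**2 - 6*L)*1 = 8 + L**2 - 6*L)
J(40)*(488 + g(-38)) = (8 + 40**2 - 6*40)*(488 + (1/2)/(-38)) = (8 + 1600 - 240)*(488 + (1/2)*(-1/38)) = 1368*(488 - 1/76) = 1368*(37087/76) = 667566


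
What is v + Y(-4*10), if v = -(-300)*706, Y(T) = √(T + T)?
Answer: 211800 + 4*I*√5 ≈ 2.118e+5 + 8.9443*I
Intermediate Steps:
Y(T) = √2*√T (Y(T) = √(2*T) = √2*√T)
v = 211800 (v = -15*(-14120) = 211800)
v + Y(-4*10) = 211800 + √2*√(-4*10) = 211800 + √2*√(-40) = 211800 + √2*(2*I*√10) = 211800 + 4*I*√5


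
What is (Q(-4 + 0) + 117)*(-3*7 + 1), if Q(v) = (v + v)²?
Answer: -3620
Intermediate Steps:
Q(v) = 4*v² (Q(v) = (2*v)² = 4*v²)
(Q(-4 + 0) + 117)*(-3*7 + 1) = (4*(-4 + 0)² + 117)*(-3*7 + 1) = (4*(-4)² + 117)*(-21 + 1) = (4*16 + 117)*(-20) = (64 + 117)*(-20) = 181*(-20) = -3620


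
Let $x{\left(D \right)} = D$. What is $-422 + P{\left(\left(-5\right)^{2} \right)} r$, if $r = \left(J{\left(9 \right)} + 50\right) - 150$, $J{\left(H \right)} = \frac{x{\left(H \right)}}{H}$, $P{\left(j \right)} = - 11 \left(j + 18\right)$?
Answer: $46405$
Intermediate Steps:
$P{\left(j \right)} = -198 - 11 j$ ($P{\left(j \right)} = - 11 \left(18 + j\right) = -198 - 11 j$)
$J{\left(H \right)} = 1$ ($J{\left(H \right)} = \frac{H}{H} = 1$)
$r = -99$ ($r = \left(1 + 50\right) - 150 = 51 - 150 = -99$)
$-422 + P{\left(\left(-5\right)^{2} \right)} r = -422 + \left(-198 - 11 \left(-5\right)^{2}\right) \left(-99\right) = -422 + \left(-198 - 275\right) \left(-99\right) = -422 - -46827 = -422 + 46827 = 46405$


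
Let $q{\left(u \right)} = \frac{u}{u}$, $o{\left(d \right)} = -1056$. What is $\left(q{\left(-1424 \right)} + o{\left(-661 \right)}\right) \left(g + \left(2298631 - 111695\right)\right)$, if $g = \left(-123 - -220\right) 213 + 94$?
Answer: $-2329114005$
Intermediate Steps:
$q{\left(u \right)} = 1$
$g = 20755$ ($g = \left(-123 + 220\right) 213 + 94 = 97 \cdot 213 + 94 = 20661 + 94 = 20755$)
$\left(q{\left(-1424 \right)} + o{\left(-661 \right)}\right) \left(g + \left(2298631 - 111695\right)\right) = \left(1 - 1056\right) \left(20755 + \left(2298631 - 111695\right)\right) = - 1055 \left(20755 + 2186936\right) = \left(-1055\right) 2207691 = -2329114005$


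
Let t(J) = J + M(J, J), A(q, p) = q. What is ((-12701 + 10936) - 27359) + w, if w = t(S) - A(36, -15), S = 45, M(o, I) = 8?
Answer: -29107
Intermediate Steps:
t(J) = 8 + J (t(J) = J + 8 = 8 + J)
w = 17 (w = (8 + 45) - 1*36 = 53 - 36 = 17)
((-12701 + 10936) - 27359) + w = ((-12701 + 10936) - 27359) + 17 = (-1765 - 27359) + 17 = -29124 + 17 = -29107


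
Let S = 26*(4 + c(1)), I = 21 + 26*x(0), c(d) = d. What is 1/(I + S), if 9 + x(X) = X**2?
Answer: -1/83 ≈ -0.012048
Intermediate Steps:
x(X) = -9 + X**2
I = -213 (I = 21 + 26*(-9 + 0**2) = 21 + 26*(-9 + 0) = 21 + 26*(-9) = 21 - 234 = -213)
S = 130 (S = 26*(4 + 1) = 26*5 = 130)
1/(I + S) = 1/(-213 + 130) = 1/(-83) = -1/83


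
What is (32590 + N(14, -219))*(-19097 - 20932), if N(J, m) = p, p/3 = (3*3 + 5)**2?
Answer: -1328082162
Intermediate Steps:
p = 588 (p = 3*(3*3 + 5)**2 = 3*(9 + 5)**2 = 3*14**2 = 3*196 = 588)
N(J, m) = 588
(32590 + N(14, -219))*(-19097 - 20932) = (32590 + 588)*(-19097 - 20932) = 33178*(-40029) = -1328082162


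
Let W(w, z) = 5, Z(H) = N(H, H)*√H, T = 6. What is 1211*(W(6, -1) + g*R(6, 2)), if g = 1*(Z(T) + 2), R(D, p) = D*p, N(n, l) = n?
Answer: 35119 + 87192*√6 ≈ 2.4870e+5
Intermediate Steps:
Z(H) = H^(3/2) (Z(H) = H*√H = H^(3/2))
g = 2 + 6*√6 (g = 1*(6^(3/2) + 2) = 1*(6*√6 + 2) = 1*(2 + 6*√6) = 2 + 6*√6 ≈ 16.697)
1211*(W(6, -1) + g*R(6, 2)) = 1211*(5 + (2 + 6*√6)*(6*2)) = 1211*(5 + (2 + 6*√6)*12) = 1211*(5 + (24 + 72*√6)) = 1211*(29 + 72*√6) = 35119 + 87192*√6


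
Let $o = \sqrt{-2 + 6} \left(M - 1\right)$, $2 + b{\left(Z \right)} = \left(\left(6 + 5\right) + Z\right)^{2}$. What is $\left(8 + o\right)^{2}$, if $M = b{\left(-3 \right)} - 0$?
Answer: $16900$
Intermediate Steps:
$b{\left(Z \right)} = -2 + \left(11 + Z\right)^{2}$ ($b{\left(Z \right)} = -2 + \left(\left(6 + 5\right) + Z\right)^{2} = -2 + \left(11 + Z\right)^{2}$)
$M = 62$ ($M = \left(-2 + \left(11 - 3\right)^{2}\right) - 0 = \left(-2 + 8^{2}\right) + 0 = \left(-2 + 64\right) + 0 = 62 + 0 = 62$)
$o = 122$ ($o = \sqrt{-2 + 6} \left(62 - 1\right) = \sqrt{4} \cdot 61 = 2 \cdot 61 = 122$)
$\left(8 + o\right)^{2} = \left(8 + 122\right)^{2} = 130^{2} = 16900$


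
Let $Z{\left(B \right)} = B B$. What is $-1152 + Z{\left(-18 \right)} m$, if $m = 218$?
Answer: $69480$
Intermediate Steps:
$Z{\left(B \right)} = B^{2}$
$-1152 + Z{\left(-18 \right)} m = -1152 + \left(-18\right)^{2} \cdot 218 = -1152 + 324 \cdot 218 = -1152 + 70632 = 69480$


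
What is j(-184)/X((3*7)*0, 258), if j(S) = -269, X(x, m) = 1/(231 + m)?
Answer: -131541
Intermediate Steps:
j(-184)/X((3*7)*0, 258) = -269/(1/(231 + 258)) = -269/(1/489) = -269/1/489 = -269*489 = -131541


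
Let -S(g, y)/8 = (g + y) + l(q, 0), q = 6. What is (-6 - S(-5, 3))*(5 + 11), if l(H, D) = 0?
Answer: -352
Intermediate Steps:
S(g, y) = -8*g - 8*y (S(g, y) = -8*((g + y) + 0) = -8*(g + y) = -8*g - 8*y)
(-6 - S(-5, 3))*(5 + 11) = (-6 - (-8*(-5) - 8*3))*(5 + 11) = (-6 - (40 - 24))*16 = (-6 - 1*16)*16 = (-6 - 16)*16 = -22*16 = -352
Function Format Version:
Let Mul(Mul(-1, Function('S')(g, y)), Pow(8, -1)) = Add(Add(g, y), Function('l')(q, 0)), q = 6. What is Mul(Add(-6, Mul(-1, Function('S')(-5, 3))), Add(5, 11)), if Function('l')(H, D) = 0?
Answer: -352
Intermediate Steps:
Function('S')(g, y) = Add(Mul(-8, g), Mul(-8, y)) (Function('S')(g, y) = Mul(-8, Add(Add(g, y), 0)) = Mul(-8, Add(g, y)) = Add(Mul(-8, g), Mul(-8, y)))
Mul(Add(-6, Mul(-1, Function('S')(-5, 3))), Add(5, 11)) = Mul(Add(-6, Mul(-1, Add(Mul(-8, -5), Mul(-8, 3)))), Add(5, 11)) = Mul(Add(-6, Mul(-1, Add(40, -24))), 16) = Mul(Add(-6, Mul(-1, 16)), 16) = Mul(Add(-6, -16), 16) = Mul(-22, 16) = -352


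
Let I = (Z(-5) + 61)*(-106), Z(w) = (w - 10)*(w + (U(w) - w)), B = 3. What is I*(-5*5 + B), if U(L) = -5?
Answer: 317152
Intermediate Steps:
Z(w) = 50 - 5*w (Z(w) = (w - 10)*(w + (-5 - w)) = (-10 + w)*(-5) = 50 - 5*w)
I = -14416 (I = ((50 - 5*(-5)) + 61)*(-106) = ((50 + 25) + 61)*(-106) = (75 + 61)*(-106) = 136*(-106) = -14416)
I*(-5*5 + B) = -14416*(-5*5 + 3) = -14416*(-25 + 3) = -14416*(-22) = 317152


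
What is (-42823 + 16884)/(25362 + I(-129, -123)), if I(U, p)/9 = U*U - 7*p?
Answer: -25939/182880 ≈ -0.14184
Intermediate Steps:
I(U, p) = -63*p + 9*U² (I(U, p) = 9*(U*U - 7*p) = 9*(U² - 7*p) = -63*p + 9*U²)
(-42823 + 16884)/(25362 + I(-129, -123)) = (-42823 + 16884)/(25362 + (-63*(-123) + 9*(-129)²)) = -25939/(25362 + (7749 + 9*16641)) = -25939/(25362 + (7749 + 149769)) = -25939/(25362 + 157518) = -25939/182880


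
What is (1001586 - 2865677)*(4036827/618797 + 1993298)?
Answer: -2299264645824911303/618797 ≈ -3.7157e+12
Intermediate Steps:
(1001586 - 2865677)*(4036827/618797 + 1993298) = -1864091*(4036827*(1/618797) + 1993298) = -1864091*(4036827/618797 + 1993298) = -1864091*1233450859333/618797 = -2299264645824911303/618797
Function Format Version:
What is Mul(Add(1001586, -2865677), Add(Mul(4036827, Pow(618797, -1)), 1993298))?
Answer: Rational(-2299264645824911303, 618797) ≈ -3.7157e+12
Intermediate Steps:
Mul(Add(1001586, -2865677), Add(Mul(4036827, Pow(618797, -1)), 1993298)) = Mul(-1864091, Add(Mul(4036827, Rational(1, 618797)), 1993298)) = Mul(-1864091, Add(Rational(4036827, 618797), 1993298)) = Mul(-1864091, Rational(1233450859333, 618797)) = Rational(-2299264645824911303, 618797)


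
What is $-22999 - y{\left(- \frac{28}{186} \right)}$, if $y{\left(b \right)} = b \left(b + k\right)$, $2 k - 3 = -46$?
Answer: $- \frac{198946540}{8649} \approx -23002.0$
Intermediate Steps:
$k = - \frac{43}{2}$ ($k = \frac{3}{2} + \frac{1}{2} \left(-46\right) = \frac{3}{2} - 23 = - \frac{43}{2} \approx -21.5$)
$y{\left(b \right)} = b \left(- \frac{43}{2} + b\right)$ ($y{\left(b \right)} = b \left(b - \frac{43}{2}\right) = b \left(- \frac{43}{2} + b\right)$)
$-22999 - y{\left(- \frac{28}{186} \right)} = -22999 - \frac{- \frac{28}{186} \left(-43 + 2 \left(- \frac{28}{186}\right)\right)}{2} = -22999 - \frac{\left(-28\right) \frac{1}{186} \left(-43 + 2 \left(\left(-28\right) \frac{1}{186}\right)\right)}{2} = -22999 - \frac{1}{2} \left(- \frac{14}{93}\right) \left(-43 + 2 \left(- \frac{14}{93}\right)\right) = -22999 - \frac{1}{2} \left(- \frac{14}{93}\right) \left(-43 - \frac{28}{93}\right) = -22999 - \frac{1}{2} \left(- \frac{14}{93}\right) \left(- \frac{4027}{93}\right) = -22999 - \frac{28189}{8649} = - \frac{198946540}{8649}$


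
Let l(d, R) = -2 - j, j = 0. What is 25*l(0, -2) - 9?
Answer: -59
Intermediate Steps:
l(d, R) = -2 (l(d, R) = -2 - 1*0 = -2 + 0 = -2)
25*l(0, -2) - 9 = 25*(-2) - 9 = -50 - 9 = -59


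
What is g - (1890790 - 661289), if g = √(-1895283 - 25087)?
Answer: -1229501 + I*√1920370 ≈ -1.2295e+6 + 1385.8*I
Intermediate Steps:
g = I*√1920370 (g = √(-1920370) = I*√1920370 ≈ 1385.8*I)
g - (1890790 - 661289) = I*√1920370 - (1890790 - 661289) = I*√1920370 - 1*1229501 = I*√1920370 - 1229501 = -1229501 + I*√1920370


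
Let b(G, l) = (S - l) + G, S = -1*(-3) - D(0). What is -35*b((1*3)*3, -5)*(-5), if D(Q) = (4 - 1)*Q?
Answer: 2975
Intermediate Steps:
D(Q) = 3*Q
S = 3 (S = -1*(-3) - 3*0 = 3 - 1*0 = 3 + 0 = 3)
b(G, l) = 3 + G - l (b(G, l) = (3 - l) + G = 3 + G - l)
-35*b((1*3)*3, -5)*(-5) = -35*(3 + (1*3)*3 - 1*(-5))*(-5) = -35*(3 + 3*3 + 5)*(-5) = -35*(3 + 9 + 5)*(-5) = -35*17*(-5) = -595*(-5) = 2975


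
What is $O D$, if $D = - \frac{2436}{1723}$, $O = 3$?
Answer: $- \frac{7308}{1723} \approx -4.2414$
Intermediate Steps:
$D = - \frac{2436}{1723}$ ($D = \left(-2436\right) \frac{1}{1723} = - \frac{2436}{1723} \approx -1.4138$)
$O D = 3 \left(- \frac{2436}{1723}\right) = - \frac{7308}{1723}$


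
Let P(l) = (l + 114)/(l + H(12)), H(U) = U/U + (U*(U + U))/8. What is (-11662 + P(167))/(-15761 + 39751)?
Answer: -2378767/4893960 ≈ -0.48606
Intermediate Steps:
H(U) = 1 + U²/4 (H(U) = 1 + (U*(2*U))*(⅛) = 1 + (2*U²)*(⅛) = 1 + U²/4)
P(l) = (114 + l)/(37 + l) (P(l) = (l + 114)/(l + (1 + (¼)*12²)) = (114 + l)/(l + (1 + (¼)*144)) = (114 + l)/(l + (1 + 36)) = (114 + l)/(l + 37) = (114 + l)/(37 + l))
(-11662 + P(167))/(-15761 + 39751) = (-11662 + (114 + 167)/(37 + 167))/(-15761 + 39751) = (-11662 + 281/204)/23990 = (-11662 + (1/204)*281)*(1/23990) = (-11662 + 281/204)*(1/23990) = -2378767/204*1/23990 = -2378767/4893960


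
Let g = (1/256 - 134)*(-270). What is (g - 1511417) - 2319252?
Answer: -485694727/128 ≈ -3.7945e+6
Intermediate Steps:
g = 4630905/128 (g = (1/256 - 134)*(-270) = -34303/256*(-270) = 4630905/128 ≈ 36179.)
(g - 1511417) - 2319252 = (4630905/128 - 1511417) - 2319252 = -188830471/128 - 2319252 = -485694727/128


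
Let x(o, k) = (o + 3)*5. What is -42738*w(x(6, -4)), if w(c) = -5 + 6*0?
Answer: 213690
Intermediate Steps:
x(o, k) = 15 + 5*o (x(o, k) = (3 + o)*5 = 15 + 5*o)
w(c) = -5 (w(c) = -5 + 0 = -5)
-42738*w(x(6, -4)) = -42738*(-5) = 213690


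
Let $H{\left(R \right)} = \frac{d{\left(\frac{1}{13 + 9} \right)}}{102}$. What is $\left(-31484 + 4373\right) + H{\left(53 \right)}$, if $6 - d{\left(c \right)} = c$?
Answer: $- \frac{60836953}{2244} \approx -27111.0$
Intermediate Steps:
$d{\left(c \right)} = 6 - c$
$H{\left(R \right)} = \frac{131}{2244}$ ($H{\left(R \right)} = \frac{6 - \frac{1}{13 + 9}}{102} = \left(6 - \frac{1}{22}\right) \frac{1}{102} = \frac{131}{22} \cdot \frac{1}{102} = \frac{131}{2244}$)
$\left(-31484 + 4373\right) + H{\left(53 \right)} = \left(-31484 + 4373\right) + \frac{131}{2244} = -27111 + \frac{131}{2244} = - \frac{60836953}{2244}$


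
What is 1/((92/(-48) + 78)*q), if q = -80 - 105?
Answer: -12/168905 ≈ -7.1046e-5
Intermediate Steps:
q = -185
1/((92/(-48) + 78)*q) = 1/((92/(-48) + 78)*(-185)) = 1/((92*(-1/48) + 78)*(-185)) = 1/((-23/12 + 78)*(-185)) = 1/((913/12)*(-185)) = 1/(-168905/12) = -12/168905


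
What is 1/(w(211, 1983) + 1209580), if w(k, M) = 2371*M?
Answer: 1/5911273 ≈ 1.6917e-7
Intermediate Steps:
1/(w(211, 1983) + 1209580) = 1/(2371*1983 + 1209580) = 1/(4701693 + 1209580) = 1/5911273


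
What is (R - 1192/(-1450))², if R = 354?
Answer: 66175504516/525625 ≈ 1.2590e+5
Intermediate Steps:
(R - 1192/(-1450))² = (354 - 1192/(-1450))² = (354 - 1192*(-1/1450))² = (354 + 596/725)² = (257246/725)² = 66175504516/525625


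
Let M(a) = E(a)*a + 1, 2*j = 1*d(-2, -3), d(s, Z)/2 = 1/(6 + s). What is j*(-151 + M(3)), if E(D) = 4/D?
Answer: -73/2 ≈ -36.500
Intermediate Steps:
d(s, Z) = 2/(6 + s)
j = 1/4 (j = (1*(2/(6 - 2)))/2 = (1*(2/4))/2 = (1*(2*(1/4)))/2 = (1*(1/2))/2 = (1/2)*(1/2) = 1/4 ≈ 0.25000)
M(a) = 5 (M(a) = (4/a)*a + 1 = 4 + 1 = 5)
j*(-151 + M(3)) = (-151 + 5)/4 = (1/4)*(-146) = -73/2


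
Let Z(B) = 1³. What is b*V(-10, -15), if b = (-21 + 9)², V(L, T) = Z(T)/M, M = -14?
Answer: -72/7 ≈ -10.286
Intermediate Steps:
Z(B) = 1
V(L, T) = -1/14 (V(L, T) = 1/(-14) = 1*(-1/14) = -1/14)
b = 144 (b = (-12)² = 144)
b*V(-10, -15) = 144*(-1/14) = -72/7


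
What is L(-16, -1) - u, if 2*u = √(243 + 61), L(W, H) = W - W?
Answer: -2*√19 ≈ -8.7178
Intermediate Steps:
L(W, H) = 0
u = 2*√19 (u = √(243 + 61)/2 = √304/2 = (4*√19)/2 = 2*√19 ≈ 8.7178)
L(-16, -1) - u = 0 - 2*√19 = -2*√19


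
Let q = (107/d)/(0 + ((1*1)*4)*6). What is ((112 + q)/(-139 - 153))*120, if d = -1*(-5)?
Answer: -13547/292 ≈ -46.394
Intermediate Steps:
d = 5
q = 107/120 (q = (107/5)/(0 + ((1*1)*4)*6) = (107*(1/5))/(0 + (1*4)*6) = 107/(5*(0 + 4*6)) = 107/(5*(0 + 24)) = (107/5)/24 = (107/5)*(1/24) = 107/120 ≈ 0.89167)
((112 + q)/(-139 - 153))*120 = ((112 + 107/120)/(-139 - 153))*120 = ((13547/120)/(-292))*120 = ((13547/120)*(-1/292))*120 = -13547/35040*120 = -13547/292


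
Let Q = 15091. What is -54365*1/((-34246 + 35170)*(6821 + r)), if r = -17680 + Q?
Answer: -54365/3910368 ≈ -0.013903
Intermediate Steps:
r = -2589 (r = -17680 + 15091 = -2589)
-54365*1/((-34246 + 35170)*(6821 + r)) = -54365*1/((-34246 + 35170)*(6821 - 2589)) = -54365/(4232*924) = -54365/3910368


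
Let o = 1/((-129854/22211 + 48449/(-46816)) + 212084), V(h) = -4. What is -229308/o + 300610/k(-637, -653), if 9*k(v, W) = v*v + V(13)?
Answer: -857088908205437116367/17624339656 ≈ -4.8631e+10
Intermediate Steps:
o = 7818272/1658076599257 (o = 1/((-129854*1/22211 + 48449*(-1/46816)) + 212084) = 1/((-129854/22211 - 48449/46816) + 212084) = 1/(-53799591/7818272 + 212084) = 1/(1658076599257/7818272) = 7818272/1658076599257 ≈ 4.7153e-6)
k(v, W) = -4/9 + v²/9 (k(v, W) = (v*v - 4)/9 = (v² - 4)/9 = (-4 + v²)/9 = -4/9 + v²/9)
-229308/o + 300610/k(-637, -653) = -229308/7818272/1658076599257 + 300610/(-4/9 + (⅑)*(-637)²) = -229308*1658076599257/7818272 + 300610/(-4/9 + (⅑)*405769) = -95052557205606039/1954568 + 300610/(-4/9 + 405769/9) = -95052557205606039/1954568 + 300610/45085 = -95052557205606039/1954568 + 300610*(1/45085) = -95052557205606039/1954568 + 60122/9017 = -857088908205437116367/17624339656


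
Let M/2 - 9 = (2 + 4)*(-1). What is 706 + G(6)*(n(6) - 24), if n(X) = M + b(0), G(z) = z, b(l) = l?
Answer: 598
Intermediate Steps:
M = 6 (M = 18 + 2*((2 + 4)*(-1)) = 18 + 2*(6*(-1)) = 18 + 2*(-6) = 18 - 12 = 6)
n(X) = 6 (n(X) = 6 + 0 = 6)
706 + G(6)*(n(6) - 24) = 706 + 6*(6 - 24) = 706 + 6*(-18) = 706 - 108 = 598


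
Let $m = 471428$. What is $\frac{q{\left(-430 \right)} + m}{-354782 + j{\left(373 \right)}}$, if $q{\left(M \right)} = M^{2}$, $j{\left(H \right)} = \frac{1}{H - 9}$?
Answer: $- \frac{238903392}{129140647} \approx -1.8499$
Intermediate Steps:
$j{\left(H \right)} = \frac{1}{-9 + H}$
$\frac{q{\left(-430 \right)} + m}{-354782 + j{\left(373 \right)}} = \frac{\left(-430\right)^{2} + 471428}{-354782 + \frac{1}{-9 + 373}} = \frac{184900 + 471428}{-354782 + \frac{1}{364}} = \frac{656328}{-354782 + \frac{1}{364}} = \frac{656328}{- \frac{129140647}{364}} = 656328 \left(- \frac{364}{129140647}\right) = - \frac{238903392}{129140647}$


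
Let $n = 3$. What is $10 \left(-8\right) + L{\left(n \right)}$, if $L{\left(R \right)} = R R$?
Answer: $-71$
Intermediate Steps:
$L{\left(R \right)} = R^{2}$
$10 \left(-8\right) + L{\left(n \right)} = 10 \left(-8\right) + 3^{2} = -80 + 9 = -71$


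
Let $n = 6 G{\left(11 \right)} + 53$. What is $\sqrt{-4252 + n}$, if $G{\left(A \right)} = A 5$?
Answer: $i \sqrt{3869} \approx 62.201 i$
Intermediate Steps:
$G{\left(A \right)} = 5 A$
$n = 383$ ($n = 6 \cdot 5 \cdot 11 + 53 = 6 \cdot 55 + 53 = 330 + 53 = 383$)
$\sqrt{-4252 + n} = \sqrt{-4252 + 383} = \sqrt{-3869} = i \sqrt{3869}$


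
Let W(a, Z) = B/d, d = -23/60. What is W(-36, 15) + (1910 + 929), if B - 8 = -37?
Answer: 67037/23 ≈ 2914.7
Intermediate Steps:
B = -29 (B = 8 - 37 = -29)
d = -23/60 (d = -23*1/60 = -23/60 ≈ -0.38333)
W(a, Z) = 1740/23 (W(a, Z) = -29/(-23/60) = -29*(-60/23) = 1740/23)
W(-36, 15) + (1910 + 929) = 1740/23 + (1910 + 929) = 1740/23 + 2839 = 67037/23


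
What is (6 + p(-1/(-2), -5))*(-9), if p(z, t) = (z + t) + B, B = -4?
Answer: 45/2 ≈ 22.500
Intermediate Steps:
p(z, t) = -4 + t + z (p(z, t) = (z + t) - 4 = (t + z) - 4 = -4 + t + z)
(6 + p(-1/(-2), -5))*(-9) = (6 + (-4 - 5 - 1/(-2)))*(-9) = (6 + (-4 - 5 - 1*(-½)))*(-9) = (6 + (-4 - 5 + ½))*(-9) = (6 - 17/2)*(-9) = -5/2*(-9) = 45/2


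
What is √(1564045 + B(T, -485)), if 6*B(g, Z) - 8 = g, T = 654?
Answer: √14077398/3 ≈ 1250.7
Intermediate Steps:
B(g, Z) = 4/3 + g/6
√(1564045 + B(T, -485)) = √(1564045 + (4/3 + (⅙)*654)) = √(1564045 + (4/3 + 109)) = √(1564045 + 331/3) = √(4692466/3) = √14077398/3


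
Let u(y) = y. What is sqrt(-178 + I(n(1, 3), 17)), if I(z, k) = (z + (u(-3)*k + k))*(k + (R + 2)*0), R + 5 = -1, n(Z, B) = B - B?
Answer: 6*I*sqrt(21) ≈ 27.495*I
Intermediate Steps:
n(Z, B) = 0
R = -6 (R = -5 - 1 = -6)
I(z, k) = k*(z - 2*k) (I(z, k) = (z + (-3*k + k))*(k + (-6 + 2)*0) = (z - 2*k)*(k - 4*0) = (z - 2*k)*(k + 0) = (z - 2*k)*k = k*(z - 2*k))
sqrt(-178 + I(n(1, 3), 17)) = sqrt(-178 + 17*(0 - 2*17)) = sqrt(-178 + 17*(0 - 34)) = sqrt(-178 + 17*(-34)) = sqrt(-178 - 578) = sqrt(-756) = 6*I*sqrt(21)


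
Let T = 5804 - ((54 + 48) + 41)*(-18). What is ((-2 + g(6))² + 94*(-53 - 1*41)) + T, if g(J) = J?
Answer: -442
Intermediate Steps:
T = 8378 (T = 5804 - (102 + 41)*(-18) = 5804 - 143*(-18) = 5804 - 1*(-2574) = 5804 + 2574 = 8378)
((-2 + g(6))² + 94*(-53 - 1*41)) + T = ((-2 + 6)² + 94*(-53 - 1*41)) + 8378 = (4² + 94*(-53 - 41)) + 8378 = (16 + 94*(-94)) + 8378 = (16 - 8836) + 8378 = -8820 + 8378 = -442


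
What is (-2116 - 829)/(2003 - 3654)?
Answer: 2945/1651 ≈ 1.7838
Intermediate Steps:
(-2116 - 829)/(2003 - 3654) = -2945/(-1651) = -2945*(-1/1651) = 2945/1651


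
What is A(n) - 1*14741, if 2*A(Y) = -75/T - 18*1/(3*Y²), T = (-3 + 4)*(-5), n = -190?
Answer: -531879353/36100 ≈ -14734.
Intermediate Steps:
T = -5 (T = 1*(-5) = -5)
A(Y) = 15/2 - 3/Y² (A(Y) = (-75/(-5) - 18*1/(3*Y²))/2 = (-75*(-⅕) - 18*1/(3*Y²))/2 = (15 - 18*1/(3*Y²))/2 = (15 - 6/Y²)/2 = 15/2 - 3/Y²)
A(n) - 1*14741 = (15/2 - 3/(-190)²) - 1*14741 = (15/2 - 3*1/36100) - 14741 = (15/2 - 3/36100) - 14741 = 270747/36100 - 14741 = -531879353/36100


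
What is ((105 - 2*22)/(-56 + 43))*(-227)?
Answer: 13847/13 ≈ 1065.2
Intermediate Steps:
((105 - 2*22)/(-56 + 43))*(-227) = ((105 - 44)/(-13))*(-227) = (61*(-1/13))*(-227) = -61/13*(-227) = 13847/13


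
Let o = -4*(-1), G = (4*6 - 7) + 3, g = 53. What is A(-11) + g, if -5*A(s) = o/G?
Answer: 1324/25 ≈ 52.960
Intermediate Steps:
G = 20 (G = (24 - 7) + 3 = 17 + 3 = 20)
o = 4
A(s) = -1/25 (A(s) = -4/(5*20) = -⅕*⅕ = -1/25)
A(-11) + g = -1/25 + 53 = 1324/25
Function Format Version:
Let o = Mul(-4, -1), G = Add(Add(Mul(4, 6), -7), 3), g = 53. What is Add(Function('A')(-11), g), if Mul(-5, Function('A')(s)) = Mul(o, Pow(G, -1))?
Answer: Rational(1324, 25) ≈ 52.960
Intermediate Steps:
G = 20 (G = Add(Add(24, -7), 3) = Add(17, 3) = 20)
o = 4
Function('A')(s) = Rational(-1, 25) (Function('A')(s) = Mul(Rational(-1, 5), Mul(4, Pow(20, -1))) = Mul(Rational(-1, 5), Mul(4, Rational(1, 20))) = Mul(Rational(-1, 5), Rational(1, 5)) = Rational(-1, 25))
Add(Function('A')(-11), g) = Add(Rational(-1, 25), 53) = Rational(1324, 25)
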